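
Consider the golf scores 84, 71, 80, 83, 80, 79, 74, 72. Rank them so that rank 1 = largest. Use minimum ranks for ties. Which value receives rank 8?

71

Sorted (descending): 84, 83, 80, 80, 79, 74, 72, 71
The 2 values of 80 occupy positions 3–4 → each gets rank 3.
Rank 8 → value 71.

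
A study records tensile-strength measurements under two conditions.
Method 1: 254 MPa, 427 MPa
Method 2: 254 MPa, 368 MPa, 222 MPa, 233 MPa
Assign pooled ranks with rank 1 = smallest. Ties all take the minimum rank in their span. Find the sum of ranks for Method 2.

11

Sorted (ascending): 222, 233, 254, 254, 368, 427
The 2 values of 254 occupy positions 3–4 → each gets rank 3.
Method 2 values → pooled ranks: 254→3, 368→5, 222→1, 233→2
Rank sum = 3 + 5 + 1 + 2 = 11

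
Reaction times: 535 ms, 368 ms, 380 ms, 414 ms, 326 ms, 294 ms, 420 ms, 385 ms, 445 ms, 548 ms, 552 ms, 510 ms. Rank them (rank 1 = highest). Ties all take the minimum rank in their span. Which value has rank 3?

535

Sorted (descending): 552, 548, 535, 510, 445, 420, 414, 385, 380, 368, 326, 294
No ties — each value takes its position as its rank.
Rank 3 → value 535.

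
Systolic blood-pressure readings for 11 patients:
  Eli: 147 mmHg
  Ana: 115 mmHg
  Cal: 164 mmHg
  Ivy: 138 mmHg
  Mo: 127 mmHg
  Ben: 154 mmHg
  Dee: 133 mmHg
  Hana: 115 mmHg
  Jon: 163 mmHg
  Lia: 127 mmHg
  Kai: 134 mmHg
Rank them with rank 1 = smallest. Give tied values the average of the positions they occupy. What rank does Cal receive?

11

Sorted (ascending): 115, 115, 127, 127, 133, 134, 138, 147, 154, 163, 164
The 2 values of 115 occupy positions 1–2 → average rank (1+2)/2 = 1.5.
The 2 values of 127 occupy positions 3–4 → average rank (3+4)/2 = 3.5.
Cal has value 164 mmHg → rank 11.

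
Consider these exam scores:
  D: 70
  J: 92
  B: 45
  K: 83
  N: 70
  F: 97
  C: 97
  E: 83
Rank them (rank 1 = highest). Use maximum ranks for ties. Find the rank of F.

2

Sorted (descending): 97, 97, 92, 83, 83, 70, 70, 45
The 2 values of 97 occupy positions 1–2 → each gets rank 2.
The 2 values of 83 occupy positions 4–5 → each gets rank 5.
The 2 values of 70 occupy positions 6–7 → each gets rank 7.
F has value 97 → rank 2.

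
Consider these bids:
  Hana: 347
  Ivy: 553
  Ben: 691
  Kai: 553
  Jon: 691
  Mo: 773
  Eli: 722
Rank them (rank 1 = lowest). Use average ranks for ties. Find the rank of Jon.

Sorted (ascending): 347, 553, 553, 691, 691, 722, 773
The 2 values of 553 occupy positions 2–3 → average rank (2+3)/2 = 2.5.
The 2 values of 691 occupy positions 4–5 → average rank (4+5)/2 = 4.5.
Jon has value 691 → rank 4.5.

4.5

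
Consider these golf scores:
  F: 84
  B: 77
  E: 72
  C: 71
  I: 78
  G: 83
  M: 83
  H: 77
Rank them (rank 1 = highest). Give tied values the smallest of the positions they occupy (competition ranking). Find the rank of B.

5

Sorted (descending): 84, 83, 83, 78, 77, 77, 72, 71
The 2 values of 83 occupy positions 2–3 → each gets rank 2.
The 2 values of 77 occupy positions 5–6 → each gets rank 5.
B has value 77 → rank 5.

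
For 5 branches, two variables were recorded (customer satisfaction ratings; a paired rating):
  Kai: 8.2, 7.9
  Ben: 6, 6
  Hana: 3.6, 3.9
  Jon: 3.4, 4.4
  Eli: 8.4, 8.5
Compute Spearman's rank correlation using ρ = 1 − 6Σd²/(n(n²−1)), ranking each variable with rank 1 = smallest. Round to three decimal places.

Ranks of variable 1: 4, 3, 2, 1, 5
Ranks of variable 2: 4, 3, 1, 2, 5
d = r₁ − r₂: 0, 0, 1, -1, 0
d²: 0, 0, 1, 1, 0; Σd² = 2
ρ = 1 − 6·2/(5·24) = 1 − 12/120 = 0.900

0.900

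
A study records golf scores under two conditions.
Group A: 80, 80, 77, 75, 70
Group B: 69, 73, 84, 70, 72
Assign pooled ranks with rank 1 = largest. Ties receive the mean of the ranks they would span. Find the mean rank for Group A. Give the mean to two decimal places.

4.50

Sorted (descending): 84, 80, 80, 77, 75, 73, 72, 70, 70, 69
The 2 values of 80 occupy positions 2–3 → average rank (2+3)/2 = 2.5.
The 2 values of 70 occupy positions 8–9 → average rank (8+9)/2 = 8.5.
Group A values → pooled ranks: 80→2.5, 80→2.5, 77→4, 75→5, 70→8.5
Mean rank = (2.5 + 2.5 + 4 + 5 + 8.5) / 5 = 4.50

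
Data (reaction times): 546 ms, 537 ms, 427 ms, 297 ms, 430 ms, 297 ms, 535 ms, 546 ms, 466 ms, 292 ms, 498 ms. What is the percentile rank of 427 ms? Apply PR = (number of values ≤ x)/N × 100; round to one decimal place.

N = 11.
Strictly below 427: 3. Equal to 427: 1.
PR = 4/11 × 100 = 36.4

36.4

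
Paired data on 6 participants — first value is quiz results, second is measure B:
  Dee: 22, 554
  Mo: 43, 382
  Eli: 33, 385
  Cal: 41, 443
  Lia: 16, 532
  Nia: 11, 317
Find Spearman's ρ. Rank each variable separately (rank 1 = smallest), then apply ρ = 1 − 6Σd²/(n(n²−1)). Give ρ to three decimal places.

-0.029

Ranks of variable 1: 3, 6, 4, 5, 2, 1
Ranks of variable 2: 6, 2, 3, 4, 5, 1
d = r₁ − r₂: -3, 4, 1, 1, -3, 0
d²: 9, 16, 1, 1, 9, 0; Σd² = 36
ρ = 1 − 6·36/(6·35) = 1 − 216/210 = -0.029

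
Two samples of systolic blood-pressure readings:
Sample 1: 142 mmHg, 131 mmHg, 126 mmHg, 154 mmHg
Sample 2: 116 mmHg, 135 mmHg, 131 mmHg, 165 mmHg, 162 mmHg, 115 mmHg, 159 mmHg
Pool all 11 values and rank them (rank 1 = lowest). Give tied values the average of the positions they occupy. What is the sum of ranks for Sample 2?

Sorted (ascending): 115, 116, 126, 131, 131, 135, 142, 154, 159, 162, 165
The 2 values of 131 occupy positions 4–5 → average rank (4+5)/2 = 4.5.
Sample 2 values → pooled ranks: 116→2, 135→6, 131→4.5, 165→11, 162→10, 115→1, 159→9
Rank sum = 2 + 6 + 4.5 + 11 + 10 + 1 + 9 = 43.5

43.5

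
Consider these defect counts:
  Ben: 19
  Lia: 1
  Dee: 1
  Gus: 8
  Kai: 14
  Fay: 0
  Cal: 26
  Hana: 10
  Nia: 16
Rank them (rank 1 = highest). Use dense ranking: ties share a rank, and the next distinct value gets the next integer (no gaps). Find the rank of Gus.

6

Sorted (descending): 26, 19, 16, 14, 10, 8, 1, 1, 0
The 2 values of 1 share dense rank 7.
Remaining distinct values take the next consecutive integers.
Gus has value 8 → rank 6.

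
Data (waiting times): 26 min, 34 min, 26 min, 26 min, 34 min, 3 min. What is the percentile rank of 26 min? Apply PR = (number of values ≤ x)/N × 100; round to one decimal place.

N = 6.
Strictly below 26: 1. Equal to 26: 3.
PR = 4/6 × 100 = 66.7

66.7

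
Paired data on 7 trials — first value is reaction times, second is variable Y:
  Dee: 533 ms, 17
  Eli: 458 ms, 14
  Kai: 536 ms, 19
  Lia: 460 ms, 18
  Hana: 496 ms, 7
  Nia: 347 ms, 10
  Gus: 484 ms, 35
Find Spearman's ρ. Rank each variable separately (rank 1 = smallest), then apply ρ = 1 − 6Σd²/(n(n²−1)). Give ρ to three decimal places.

0.357

Ranks of variable 1: 6, 2, 7, 3, 5, 1, 4
Ranks of variable 2: 4, 3, 6, 5, 1, 2, 7
d = r₁ − r₂: 2, -1, 1, -2, 4, -1, -3
d²: 4, 1, 1, 4, 16, 1, 9; Σd² = 36
ρ = 1 − 6·36/(7·48) = 1 − 216/336 = 0.357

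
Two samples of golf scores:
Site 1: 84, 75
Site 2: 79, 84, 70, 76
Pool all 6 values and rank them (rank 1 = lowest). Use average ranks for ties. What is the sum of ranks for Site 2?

Sorted (ascending): 70, 75, 76, 79, 84, 84
The 2 values of 84 occupy positions 5–6 → average rank (5+6)/2 = 5.5.
Site 2 values → pooled ranks: 79→4, 84→5.5, 70→1, 76→3
Rank sum = 4 + 5.5 + 1 + 3 = 13.5

13.5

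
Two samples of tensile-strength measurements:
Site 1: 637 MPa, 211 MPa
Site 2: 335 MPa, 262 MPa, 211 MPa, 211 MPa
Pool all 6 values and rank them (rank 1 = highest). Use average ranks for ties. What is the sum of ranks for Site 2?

15

Sorted (descending): 637, 335, 262, 211, 211, 211
The 3 values of 211 occupy positions 4–6 → average rank 5.
Site 2 values → pooled ranks: 335→2, 262→3, 211→5, 211→5
Rank sum = 2 + 3 + 5 + 5 = 15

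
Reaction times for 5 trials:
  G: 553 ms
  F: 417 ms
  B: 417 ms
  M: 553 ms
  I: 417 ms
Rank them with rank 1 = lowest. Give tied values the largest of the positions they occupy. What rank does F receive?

Sorted (ascending): 417, 417, 417, 553, 553
The 3 values of 417 occupy positions 1–3 → each gets rank 3.
The 2 values of 553 occupy positions 4–5 → each gets rank 5.
F has value 417 ms → rank 3.

3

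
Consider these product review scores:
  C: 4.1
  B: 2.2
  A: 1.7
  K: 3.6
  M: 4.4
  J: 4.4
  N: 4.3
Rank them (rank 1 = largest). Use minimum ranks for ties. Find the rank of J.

Sorted (descending): 4.4, 4.4, 4.3, 4.1, 3.6, 2.2, 1.7
The 2 values of 4.4 occupy positions 1–2 → each gets rank 1.
J has value 4.4 → rank 1.

1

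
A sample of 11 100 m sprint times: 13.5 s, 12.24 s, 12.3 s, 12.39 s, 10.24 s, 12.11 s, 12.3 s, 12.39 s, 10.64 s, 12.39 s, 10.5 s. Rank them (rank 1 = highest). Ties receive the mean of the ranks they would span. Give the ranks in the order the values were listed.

Sorted (descending): 13.5, 12.39, 12.39, 12.39, 12.3, 12.3, 12.24, 12.11, 10.64, 10.5, 10.24
The 3 values of 12.39 occupy positions 2–4 → average rank 3.
The 2 values of 12.3 occupy positions 5–6 → average rank (5+6)/2 = 5.5.

1, 7, 5.5, 3, 11, 8, 5.5, 3, 9, 3, 10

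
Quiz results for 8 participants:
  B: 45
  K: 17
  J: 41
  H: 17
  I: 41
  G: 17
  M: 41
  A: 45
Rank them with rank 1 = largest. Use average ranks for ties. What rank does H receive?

Sorted (descending): 45, 45, 41, 41, 41, 17, 17, 17
The 2 values of 45 occupy positions 1–2 → average rank (1+2)/2 = 1.5.
The 3 values of 41 occupy positions 3–5 → average rank 4.
The 3 values of 17 occupy positions 6–8 → average rank 7.
H has value 17 → rank 7.

7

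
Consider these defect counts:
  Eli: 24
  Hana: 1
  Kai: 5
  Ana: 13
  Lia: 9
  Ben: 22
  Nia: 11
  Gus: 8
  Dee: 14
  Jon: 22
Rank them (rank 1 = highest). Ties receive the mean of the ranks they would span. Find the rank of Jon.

Sorted (descending): 24, 22, 22, 14, 13, 11, 9, 8, 5, 1
The 2 values of 22 occupy positions 2–3 → average rank (2+3)/2 = 2.5.
Jon has value 22 → rank 2.5.

2.5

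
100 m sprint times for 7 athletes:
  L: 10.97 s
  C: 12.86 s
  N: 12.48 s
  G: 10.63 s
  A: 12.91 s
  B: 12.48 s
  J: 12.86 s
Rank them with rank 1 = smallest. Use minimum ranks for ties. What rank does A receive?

Sorted (ascending): 10.63, 10.97, 12.48, 12.48, 12.86, 12.86, 12.91
The 2 values of 12.48 occupy positions 3–4 → each gets rank 3.
The 2 values of 12.86 occupy positions 5–6 → each gets rank 5.
A has value 12.91 s → rank 7.

7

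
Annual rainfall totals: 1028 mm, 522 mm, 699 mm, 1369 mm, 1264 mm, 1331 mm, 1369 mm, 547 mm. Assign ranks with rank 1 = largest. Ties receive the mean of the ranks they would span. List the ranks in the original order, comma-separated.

Sorted (descending): 1369, 1369, 1331, 1264, 1028, 699, 547, 522
The 2 values of 1369 occupy positions 1–2 → average rank (1+2)/2 = 1.5.

5, 8, 6, 1.5, 4, 3, 1.5, 7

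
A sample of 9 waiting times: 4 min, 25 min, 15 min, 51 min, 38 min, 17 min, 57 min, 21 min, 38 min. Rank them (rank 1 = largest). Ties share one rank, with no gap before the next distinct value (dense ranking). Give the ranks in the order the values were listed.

8, 4, 7, 2, 3, 6, 1, 5, 3

Sorted (descending): 57, 51, 38, 38, 25, 21, 17, 15, 4
The 2 values of 38 share dense rank 3.
Remaining distinct values take the next consecutive integers.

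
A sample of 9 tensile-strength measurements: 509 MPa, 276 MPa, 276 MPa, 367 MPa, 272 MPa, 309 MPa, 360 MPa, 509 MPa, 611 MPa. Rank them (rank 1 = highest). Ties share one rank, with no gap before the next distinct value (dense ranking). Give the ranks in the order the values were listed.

Sorted (descending): 611, 509, 509, 367, 360, 309, 276, 276, 272
The 2 values of 509 share dense rank 2.
The 2 values of 276 share dense rank 6.
Remaining distinct values take the next consecutive integers.

2, 6, 6, 3, 7, 5, 4, 2, 1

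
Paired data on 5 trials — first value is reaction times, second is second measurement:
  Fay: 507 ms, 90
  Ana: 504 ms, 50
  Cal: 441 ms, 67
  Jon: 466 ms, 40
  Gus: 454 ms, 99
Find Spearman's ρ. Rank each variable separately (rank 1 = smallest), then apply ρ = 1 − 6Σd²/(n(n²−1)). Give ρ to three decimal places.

Ranks of variable 1: 5, 4, 1, 3, 2
Ranks of variable 2: 4, 2, 3, 1, 5
d = r₁ − r₂: 1, 2, -2, 2, -3
d²: 1, 4, 4, 4, 9; Σd² = 22
ρ = 1 − 6·22/(5·24) = 1 − 132/120 = -0.100

-0.100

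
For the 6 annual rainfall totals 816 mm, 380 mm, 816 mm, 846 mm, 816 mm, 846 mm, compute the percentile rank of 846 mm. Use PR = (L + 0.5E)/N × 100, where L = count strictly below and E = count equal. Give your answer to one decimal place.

83.3

N = 6.
Strictly below 846: 4. Equal to 846: 2.
PR = (4 + 0.5·2)/6 × 100 = 83.3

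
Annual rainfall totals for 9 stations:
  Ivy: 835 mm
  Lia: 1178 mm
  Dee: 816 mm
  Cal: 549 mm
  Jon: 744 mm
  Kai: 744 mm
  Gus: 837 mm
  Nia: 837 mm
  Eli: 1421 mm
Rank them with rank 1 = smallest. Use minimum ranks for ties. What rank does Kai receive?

Sorted (ascending): 549, 744, 744, 816, 835, 837, 837, 1178, 1421
The 2 values of 744 occupy positions 2–3 → each gets rank 2.
The 2 values of 837 occupy positions 6–7 → each gets rank 6.
Kai has value 744 mm → rank 2.

2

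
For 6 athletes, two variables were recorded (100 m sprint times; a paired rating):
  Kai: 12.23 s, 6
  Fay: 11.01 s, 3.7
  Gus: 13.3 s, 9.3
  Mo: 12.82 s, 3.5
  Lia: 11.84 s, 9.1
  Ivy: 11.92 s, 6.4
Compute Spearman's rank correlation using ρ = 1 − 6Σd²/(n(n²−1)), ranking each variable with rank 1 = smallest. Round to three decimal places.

Ranks of variable 1: 4, 1, 6, 5, 2, 3
Ranks of variable 2: 3, 2, 6, 1, 5, 4
d = r₁ − r₂: 1, -1, 0, 4, -3, -1
d²: 1, 1, 0, 16, 9, 1; Σd² = 28
ρ = 1 − 6·28/(6·35) = 1 − 168/210 = 0.200

0.200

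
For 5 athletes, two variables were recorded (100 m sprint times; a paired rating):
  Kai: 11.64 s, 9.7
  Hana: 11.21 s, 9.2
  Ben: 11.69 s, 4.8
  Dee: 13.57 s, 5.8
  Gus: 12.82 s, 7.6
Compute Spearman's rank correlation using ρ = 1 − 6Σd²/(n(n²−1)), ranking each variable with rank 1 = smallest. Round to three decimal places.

-0.600

Ranks of variable 1: 2, 1, 3, 5, 4
Ranks of variable 2: 5, 4, 1, 2, 3
d = r₁ − r₂: -3, -3, 2, 3, 1
d²: 9, 9, 4, 9, 1; Σd² = 32
ρ = 1 − 6·32/(5·24) = 1 − 192/120 = -0.600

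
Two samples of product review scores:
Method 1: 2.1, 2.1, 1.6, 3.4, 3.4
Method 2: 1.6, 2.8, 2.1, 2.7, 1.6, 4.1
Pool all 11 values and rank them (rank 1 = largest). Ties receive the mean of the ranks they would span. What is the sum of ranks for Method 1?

29

Sorted (descending): 4.1, 3.4, 3.4, 2.8, 2.7, 2.1, 2.1, 2.1, 1.6, 1.6, 1.6
The 2 values of 3.4 occupy positions 2–3 → average rank (2+3)/2 = 2.5.
The 3 values of 2.1 occupy positions 6–8 → average rank 7.
The 3 values of 1.6 occupy positions 9–11 → average rank 10.
Method 1 values → pooled ranks: 2.1→7, 2.1→7, 1.6→10, 3.4→2.5, 3.4→2.5
Rank sum = 7 + 7 + 10 + 2.5 + 2.5 = 29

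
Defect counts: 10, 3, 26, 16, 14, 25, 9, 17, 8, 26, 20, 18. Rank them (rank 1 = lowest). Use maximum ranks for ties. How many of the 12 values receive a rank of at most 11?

Sorted (ascending): 3, 8, 9, 10, 14, 16, 17, 18, 20, 25, 26, 26
The 2 values of 26 occupy positions 11–12 → each gets rank 12.
Ranks ≤ 11: {1, 2, 3, 4, 5, 6, 7, 8, 9, 10} → 10 values.

10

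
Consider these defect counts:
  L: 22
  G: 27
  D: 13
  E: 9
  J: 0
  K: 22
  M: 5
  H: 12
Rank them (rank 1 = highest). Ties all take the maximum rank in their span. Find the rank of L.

Sorted (descending): 27, 22, 22, 13, 12, 9, 5, 0
The 2 values of 22 occupy positions 2–3 → each gets rank 3.
L has value 22 → rank 3.

3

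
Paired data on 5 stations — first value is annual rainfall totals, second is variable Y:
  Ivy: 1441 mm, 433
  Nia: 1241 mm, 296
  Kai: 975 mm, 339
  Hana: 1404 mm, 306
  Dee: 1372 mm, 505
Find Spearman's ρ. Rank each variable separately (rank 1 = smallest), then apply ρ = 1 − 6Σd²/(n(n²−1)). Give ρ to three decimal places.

0.300

Ranks of variable 1: 5, 2, 1, 4, 3
Ranks of variable 2: 4, 1, 3, 2, 5
d = r₁ − r₂: 1, 1, -2, 2, -2
d²: 1, 1, 4, 4, 4; Σd² = 14
ρ = 1 − 6·14/(5·24) = 1 − 84/120 = 0.300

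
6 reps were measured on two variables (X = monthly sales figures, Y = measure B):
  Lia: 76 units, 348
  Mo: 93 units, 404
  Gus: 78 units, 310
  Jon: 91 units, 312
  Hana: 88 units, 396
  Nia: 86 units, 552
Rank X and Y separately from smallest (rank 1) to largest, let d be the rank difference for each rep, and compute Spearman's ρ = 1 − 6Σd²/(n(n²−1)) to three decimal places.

0.314

Ranks of variable 1: 1, 6, 2, 5, 4, 3
Ranks of variable 2: 3, 5, 1, 2, 4, 6
d = r₁ − r₂: -2, 1, 1, 3, 0, -3
d²: 4, 1, 1, 9, 0, 9; Σd² = 24
ρ = 1 − 6·24/(6·35) = 1 − 144/210 = 0.314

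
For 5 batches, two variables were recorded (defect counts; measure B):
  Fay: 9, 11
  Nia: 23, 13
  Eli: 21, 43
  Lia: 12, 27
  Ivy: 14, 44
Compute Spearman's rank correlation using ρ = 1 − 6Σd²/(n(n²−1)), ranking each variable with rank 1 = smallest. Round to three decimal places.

0.300

Ranks of variable 1: 1, 5, 4, 2, 3
Ranks of variable 2: 1, 2, 4, 3, 5
d = r₁ − r₂: 0, 3, 0, -1, -2
d²: 0, 9, 0, 1, 4; Σd² = 14
ρ = 1 − 6·14/(5·24) = 1 − 84/120 = 0.300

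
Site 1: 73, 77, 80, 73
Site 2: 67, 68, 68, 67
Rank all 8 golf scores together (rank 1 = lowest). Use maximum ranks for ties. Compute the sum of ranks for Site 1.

27

Sorted (ascending): 67, 67, 68, 68, 73, 73, 77, 80
The 2 values of 67 occupy positions 1–2 → each gets rank 2.
The 2 values of 68 occupy positions 3–4 → each gets rank 4.
The 2 values of 73 occupy positions 5–6 → each gets rank 6.
Site 1 values → pooled ranks: 73→6, 77→7, 80→8, 73→6
Rank sum = 6 + 7 + 8 + 6 = 27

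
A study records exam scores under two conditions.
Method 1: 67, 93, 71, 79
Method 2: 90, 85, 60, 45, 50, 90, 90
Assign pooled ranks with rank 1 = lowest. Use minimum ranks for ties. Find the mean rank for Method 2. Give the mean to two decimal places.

5.29

Sorted (ascending): 45, 50, 60, 67, 71, 79, 85, 90, 90, 90, 93
The 3 values of 90 occupy positions 8–10 → each gets rank 8.
Method 2 values → pooled ranks: 90→8, 85→7, 60→3, 45→1, 50→2, 90→8, 90→8
Mean rank = (8 + 7 + 3 + 1 + 2 + 8 + 8) / 7 = 5.29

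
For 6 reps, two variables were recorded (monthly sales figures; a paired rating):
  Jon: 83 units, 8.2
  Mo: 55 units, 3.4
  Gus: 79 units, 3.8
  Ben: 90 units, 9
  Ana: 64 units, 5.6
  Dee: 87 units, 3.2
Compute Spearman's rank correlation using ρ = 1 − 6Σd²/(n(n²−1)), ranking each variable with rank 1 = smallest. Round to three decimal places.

Ranks of variable 1: 4, 1, 3, 6, 2, 5
Ranks of variable 2: 5, 2, 3, 6, 4, 1
d = r₁ − r₂: -1, -1, 0, 0, -2, 4
d²: 1, 1, 0, 0, 4, 16; Σd² = 22
ρ = 1 − 6·22/(6·35) = 1 − 132/210 = 0.371

0.371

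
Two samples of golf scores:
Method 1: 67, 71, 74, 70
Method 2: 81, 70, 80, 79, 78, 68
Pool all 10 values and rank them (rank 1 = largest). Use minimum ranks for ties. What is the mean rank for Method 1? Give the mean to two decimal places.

Sorted (descending): 81, 80, 79, 78, 74, 71, 70, 70, 68, 67
The 2 values of 70 occupy positions 7–8 → each gets rank 7.
Method 1 values → pooled ranks: 67→10, 71→6, 74→5, 70→7
Mean rank = (10 + 6 + 5 + 7) / 4 = 7.00

7.00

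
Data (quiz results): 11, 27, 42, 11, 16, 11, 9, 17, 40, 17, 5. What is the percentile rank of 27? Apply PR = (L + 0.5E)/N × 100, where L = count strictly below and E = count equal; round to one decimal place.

77.3

N = 11.
Strictly below 27: 8. Equal to 27: 1.
PR = (8 + 0.5·1)/11 × 100 = 77.3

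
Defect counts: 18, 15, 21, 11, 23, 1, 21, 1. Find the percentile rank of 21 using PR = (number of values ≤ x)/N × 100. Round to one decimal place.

N = 8.
Strictly below 21: 5. Equal to 21: 2.
PR = 7/8 × 100 = 87.5

87.5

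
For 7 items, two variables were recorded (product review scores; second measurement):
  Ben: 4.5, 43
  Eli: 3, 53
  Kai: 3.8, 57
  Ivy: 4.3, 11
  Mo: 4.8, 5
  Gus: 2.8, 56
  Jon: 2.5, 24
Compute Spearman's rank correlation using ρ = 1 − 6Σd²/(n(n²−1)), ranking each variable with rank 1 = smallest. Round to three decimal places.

-0.464

Ranks of variable 1: 6, 3, 4, 5, 7, 2, 1
Ranks of variable 2: 4, 5, 7, 2, 1, 6, 3
d = r₁ − r₂: 2, -2, -3, 3, 6, -4, -2
d²: 4, 4, 9, 9, 36, 16, 4; Σd² = 82
ρ = 1 − 6·82/(7·48) = 1 − 492/336 = -0.464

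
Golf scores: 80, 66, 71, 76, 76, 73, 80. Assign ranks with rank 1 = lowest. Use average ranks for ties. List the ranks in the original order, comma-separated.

6.5, 1, 2, 4.5, 4.5, 3, 6.5

Sorted (ascending): 66, 71, 73, 76, 76, 80, 80
The 2 values of 76 occupy positions 4–5 → average rank (4+5)/2 = 4.5.
The 2 values of 80 occupy positions 6–7 → average rank (6+7)/2 = 6.5.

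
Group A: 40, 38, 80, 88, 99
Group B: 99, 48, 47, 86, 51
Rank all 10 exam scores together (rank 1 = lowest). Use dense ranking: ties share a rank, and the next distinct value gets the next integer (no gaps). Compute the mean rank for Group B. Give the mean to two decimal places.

5.60

Sorted (ascending): 38, 40, 47, 48, 51, 80, 86, 88, 99, 99
The 2 values of 99 share dense rank 9.
Remaining distinct values take the next consecutive integers.
Group B values → pooled ranks: 99→9, 48→4, 47→3, 86→7, 51→5
Mean rank = (9 + 4 + 3 + 7 + 5) / 5 = 5.60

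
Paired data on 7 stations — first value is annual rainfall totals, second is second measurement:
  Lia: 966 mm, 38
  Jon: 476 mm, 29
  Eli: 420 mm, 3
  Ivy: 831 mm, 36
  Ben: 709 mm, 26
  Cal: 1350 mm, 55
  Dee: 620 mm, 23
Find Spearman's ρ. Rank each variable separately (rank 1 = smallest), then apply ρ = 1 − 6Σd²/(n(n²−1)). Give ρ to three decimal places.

Ranks of variable 1: 6, 2, 1, 5, 4, 7, 3
Ranks of variable 2: 6, 4, 1, 5, 3, 7, 2
d = r₁ − r₂: 0, -2, 0, 0, 1, 0, 1
d²: 0, 4, 0, 0, 1, 0, 1; Σd² = 6
ρ = 1 − 6·6/(7·48) = 1 − 36/336 = 0.893

0.893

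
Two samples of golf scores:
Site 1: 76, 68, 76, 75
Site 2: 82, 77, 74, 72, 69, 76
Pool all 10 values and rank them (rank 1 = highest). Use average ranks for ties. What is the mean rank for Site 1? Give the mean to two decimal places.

6.00

Sorted (descending): 82, 77, 76, 76, 76, 75, 74, 72, 69, 68
The 3 values of 76 occupy positions 3–5 → average rank 4.
Site 1 values → pooled ranks: 76→4, 68→10, 76→4, 75→6
Mean rank = (4 + 10 + 4 + 6) / 4 = 6.00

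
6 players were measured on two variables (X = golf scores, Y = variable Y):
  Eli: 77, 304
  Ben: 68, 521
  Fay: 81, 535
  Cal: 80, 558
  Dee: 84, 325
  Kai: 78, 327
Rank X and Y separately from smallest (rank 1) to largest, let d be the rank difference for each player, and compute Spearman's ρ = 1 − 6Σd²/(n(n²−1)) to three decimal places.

Ranks of variable 1: 2, 1, 5, 4, 6, 3
Ranks of variable 2: 1, 4, 5, 6, 2, 3
d = r₁ − r₂: 1, -3, 0, -2, 4, 0
d²: 1, 9, 0, 4, 16, 0; Σd² = 30
ρ = 1 − 6·30/(6·35) = 1 − 180/210 = 0.143

0.143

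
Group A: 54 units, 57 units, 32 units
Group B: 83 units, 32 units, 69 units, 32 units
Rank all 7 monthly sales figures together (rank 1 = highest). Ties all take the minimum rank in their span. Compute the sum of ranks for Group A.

Sorted (descending): 83, 69, 57, 54, 32, 32, 32
The 3 values of 32 occupy positions 5–7 → each gets rank 5.
Group A values → pooled ranks: 54→4, 57→3, 32→5
Rank sum = 4 + 3 + 5 = 12

12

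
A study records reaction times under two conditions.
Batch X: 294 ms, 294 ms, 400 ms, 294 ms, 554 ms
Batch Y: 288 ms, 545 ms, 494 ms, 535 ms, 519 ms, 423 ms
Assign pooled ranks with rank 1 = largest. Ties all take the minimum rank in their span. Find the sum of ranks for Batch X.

32

Sorted (descending): 554, 545, 535, 519, 494, 423, 400, 294, 294, 294, 288
The 3 values of 294 occupy positions 8–10 → each gets rank 8.
Batch X values → pooled ranks: 294→8, 294→8, 400→7, 294→8, 554→1
Rank sum = 8 + 8 + 7 + 8 + 1 = 32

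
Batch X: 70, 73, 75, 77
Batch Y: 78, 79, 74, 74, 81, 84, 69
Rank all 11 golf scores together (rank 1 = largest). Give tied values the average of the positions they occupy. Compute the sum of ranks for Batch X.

30

Sorted (descending): 84, 81, 79, 78, 77, 75, 74, 74, 73, 70, 69
The 2 values of 74 occupy positions 7–8 → average rank (7+8)/2 = 7.5.
Batch X values → pooled ranks: 70→10, 73→9, 75→6, 77→5
Rank sum = 10 + 9 + 6 + 5 = 30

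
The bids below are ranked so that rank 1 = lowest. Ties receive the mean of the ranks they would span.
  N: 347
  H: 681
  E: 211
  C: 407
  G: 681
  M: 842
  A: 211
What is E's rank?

1.5

Sorted (ascending): 211, 211, 347, 407, 681, 681, 842
The 2 values of 211 occupy positions 1–2 → average rank (1+2)/2 = 1.5.
The 2 values of 681 occupy positions 5–6 → average rank (5+6)/2 = 5.5.
E has value 211 → rank 1.5.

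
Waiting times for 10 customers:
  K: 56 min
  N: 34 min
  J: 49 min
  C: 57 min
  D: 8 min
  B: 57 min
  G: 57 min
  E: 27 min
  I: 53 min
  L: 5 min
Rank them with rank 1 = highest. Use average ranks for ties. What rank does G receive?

Sorted (descending): 57, 57, 57, 56, 53, 49, 34, 27, 8, 5
The 3 values of 57 occupy positions 1–3 → average rank 2.
G has value 57 min → rank 2.

2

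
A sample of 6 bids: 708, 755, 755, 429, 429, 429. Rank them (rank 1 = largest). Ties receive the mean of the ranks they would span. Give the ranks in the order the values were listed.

3, 1.5, 1.5, 5, 5, 5

Sorted (descending): 755, 755, 708, 429, 429, 429
The 2 values of 755 occupy positions 1–2 → average rank (1+2)/2 = 1.5.
The 3 values of 429 occupy positions 4–6 → average rank 5.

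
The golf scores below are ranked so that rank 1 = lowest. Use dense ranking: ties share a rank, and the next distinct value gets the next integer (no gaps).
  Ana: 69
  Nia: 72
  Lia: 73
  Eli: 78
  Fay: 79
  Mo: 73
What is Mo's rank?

3

Sorted (ascending): 69, 72, 73, 73, 78, 79
The 2 values of 73 share dense rank 3.
Remaining distinct values take the next consecutive integers.
Mo has value 73 → rank 3.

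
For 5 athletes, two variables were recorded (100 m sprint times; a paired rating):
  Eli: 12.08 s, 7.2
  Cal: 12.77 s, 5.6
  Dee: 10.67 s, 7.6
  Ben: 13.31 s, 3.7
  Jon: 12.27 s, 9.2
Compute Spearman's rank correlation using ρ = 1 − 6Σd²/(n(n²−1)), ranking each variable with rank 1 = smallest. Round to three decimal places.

Ranks of variable 1: 2, 4, 1, 5, 3
Ranks of variable 2: 3, 2, 4, 1, 5
d = r₁ − r₂: -1, 2, -3, 4, -2
d²: 1, 4, 9, 16, 4; Σd² = 34
ρ = 1 − 6·34/(5·24) = 1 − 204/120 = -0.700

-0.700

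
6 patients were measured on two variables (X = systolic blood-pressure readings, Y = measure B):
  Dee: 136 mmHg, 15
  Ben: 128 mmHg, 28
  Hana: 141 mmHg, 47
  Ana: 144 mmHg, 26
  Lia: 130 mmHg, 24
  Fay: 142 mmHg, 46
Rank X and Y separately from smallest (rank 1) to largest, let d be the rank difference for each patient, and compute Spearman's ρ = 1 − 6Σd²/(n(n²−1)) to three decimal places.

0.257

Ranks of variable 1: 3, 1, 4, 6, 2, 5
Ranks of variable 2: 1, 4, 6, 3, 2, 5
d = r₁ − r₂: 2, -3, -2, 3, 0, 0
d²: 4, 9, 4, 9, 0, 0; Σd² = 26
ρ = 1 − 6·26/(6·35) = 1 − 156/210 = 0.257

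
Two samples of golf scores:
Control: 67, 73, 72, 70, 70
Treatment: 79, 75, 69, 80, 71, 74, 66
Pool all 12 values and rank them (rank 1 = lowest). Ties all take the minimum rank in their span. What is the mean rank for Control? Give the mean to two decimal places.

Sorted (ascending): 66, 67, 69, 70, 70, 71, 72, 73, 74, 75, 79, 80
The 2 values of 70 occupy positions 4–5 → each gets rank 4.
Control values → pooled ranks: 67→2, 73→8, 72→7, 70→4, 70→4
Mean rank = (2 + 8 + 7 + 4 + 4) / 5 = 5.00

5.00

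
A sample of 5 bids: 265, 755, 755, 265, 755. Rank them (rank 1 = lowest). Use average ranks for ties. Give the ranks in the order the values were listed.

Sorted (ascending): 265, 265, 755, 755, 755
The 2 values of 265 occupy positions 1–2 → average rank (1+2)/2 = 1.5.
The 3 values of 755 occupy positions 3–5 → average rank 4.

1.5, 4, 4, 1.5, 4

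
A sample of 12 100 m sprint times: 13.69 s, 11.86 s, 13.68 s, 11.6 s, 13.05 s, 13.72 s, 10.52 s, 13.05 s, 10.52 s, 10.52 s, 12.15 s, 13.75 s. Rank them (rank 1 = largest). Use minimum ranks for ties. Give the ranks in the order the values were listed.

3, 8, 4, 9, 5, 2, 10, 5, 10, 10, 7, 1

Sorted (descending): 13.75, 13.72, 13.69, 13.68, 13.05, 13.05, 12.15, 11.86, 11.6, 10.52, 10.52, 10.52
The 2 values of 13.05 occupy positions 5–6 → each gets rank 5.
The 3 values of 10.52 occupy positions 10–12 → each gets rank 10.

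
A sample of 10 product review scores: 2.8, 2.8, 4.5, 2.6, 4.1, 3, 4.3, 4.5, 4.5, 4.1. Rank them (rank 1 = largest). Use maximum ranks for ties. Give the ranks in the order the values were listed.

9, 9, 3, 10, 6, 7, 4, 3, 3, 6

Sorted (descending): 4.5, 4.5, 4.5, 4.3, 4.1, 4.1, 3, 2.8, 2.8, 2.6
The 3 values of 4.5 occupy positions 1–3 → each gets rank 3.
The 2 values of 4.1 occupy positions 5–6 → each gets rank 6.
The 2 values of 2.8 occupy positions 8–9 → each gets rank 9.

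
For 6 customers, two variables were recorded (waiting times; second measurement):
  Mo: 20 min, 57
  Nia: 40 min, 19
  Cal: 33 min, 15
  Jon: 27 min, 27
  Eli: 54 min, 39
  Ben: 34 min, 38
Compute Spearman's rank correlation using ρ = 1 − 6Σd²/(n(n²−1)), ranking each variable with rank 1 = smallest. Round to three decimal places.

-0.143

Ranks of variable 1: 1, 5, 3, 2, 6, 4
Ranks of variable 2: 6, 2, 1, 3, 5, 4
d = r₁ − r₂: -5, 3, 2, -1, 1, 0
d²: 25, 9, 4, 1, 1, 0; Σd² = 40
ρ = 1 − 6·40/(6·35) = 1 − 240/210 = -0.143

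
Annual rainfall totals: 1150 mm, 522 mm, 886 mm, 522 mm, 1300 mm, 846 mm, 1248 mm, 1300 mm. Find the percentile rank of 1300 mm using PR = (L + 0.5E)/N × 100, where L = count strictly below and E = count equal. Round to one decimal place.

N = 8.
Strictly below 1300: 6. Equal to 1300: 2.
PR = (6 + 0.5·2)/8 × 100 = 87.5

87.5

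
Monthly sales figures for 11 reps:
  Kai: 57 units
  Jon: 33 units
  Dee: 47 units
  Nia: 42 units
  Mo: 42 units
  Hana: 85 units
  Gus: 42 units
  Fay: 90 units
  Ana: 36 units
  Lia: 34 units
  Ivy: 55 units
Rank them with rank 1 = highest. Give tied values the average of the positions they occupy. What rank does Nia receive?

7

Sorted (descending): 90, 85, 57, 55, 47, 42, 42, 42, 36, 34, 33
The 3 values of 42 occupy positions 6–8 → average rank 7.
Nia has value 42 units → rank 7.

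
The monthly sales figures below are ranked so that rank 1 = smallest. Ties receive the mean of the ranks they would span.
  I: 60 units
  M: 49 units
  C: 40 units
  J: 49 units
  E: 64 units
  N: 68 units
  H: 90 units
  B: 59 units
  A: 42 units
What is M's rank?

3.5

Sorted (ascending): 40, 42, 49, 49, 59, 60, 64, 68, 90
The 2 values of 49 occupy positions 3–4 → average rank (3+4)/2 = 3.5.
M has value 49 units → rank 3.5.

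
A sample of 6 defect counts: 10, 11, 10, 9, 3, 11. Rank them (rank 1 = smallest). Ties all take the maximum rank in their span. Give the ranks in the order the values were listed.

Sorted (ascending): 3, 9, 10, 10, 11, 11
The 2 values of 10 occupy positions 3–4 → each gets rank 4.
The 2 values of 11 occupy positions 5–6 → each gets rank 6.

4, 6, 4, 2, 1, 6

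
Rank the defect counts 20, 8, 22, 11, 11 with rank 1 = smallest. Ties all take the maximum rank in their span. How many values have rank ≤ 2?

Sorted (ascending): 8, 11, 11, 20, 22
The 2 values of 11 occupy positions 2–3 → each gets rank 3.
Ranks ≤ 2: {1} → 1 value.

1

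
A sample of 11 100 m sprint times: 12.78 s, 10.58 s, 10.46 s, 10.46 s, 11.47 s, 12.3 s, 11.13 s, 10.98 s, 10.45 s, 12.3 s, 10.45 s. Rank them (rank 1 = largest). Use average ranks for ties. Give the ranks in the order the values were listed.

Sorted (descending): 12.78, 12.3, 12.3, 11.47, 11.13, 10.98, 10.58, 10.46, 10.46, 10.45, 10.45
The 2 values of 12.3 occupy positions 2–3 → average rank (2+3)/2 = 2.5.
The 2 values of 10.46 occupy positions 8–9 → average rank (8+9)/2 = 8.5.
The 2 values of 10.45 occupy positions 10–11 → average rank (10+11)/2 = 10.5.

1, 7, 8.5, 8.5, 4, 2.5, 5, 6, 10.5, 2.5, 10.5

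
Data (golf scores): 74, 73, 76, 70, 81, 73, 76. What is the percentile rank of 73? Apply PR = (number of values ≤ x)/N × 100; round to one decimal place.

42.9

N = 7.
Strictly below 73: 1. Equal to 73: 2.
PR = 3/7 × 100 = 42.9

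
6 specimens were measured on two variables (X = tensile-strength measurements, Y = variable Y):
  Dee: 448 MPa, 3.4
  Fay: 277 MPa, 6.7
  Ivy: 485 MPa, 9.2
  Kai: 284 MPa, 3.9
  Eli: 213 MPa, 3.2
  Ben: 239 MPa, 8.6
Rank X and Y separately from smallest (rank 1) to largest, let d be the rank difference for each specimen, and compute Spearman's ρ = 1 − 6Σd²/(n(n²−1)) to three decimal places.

0.429

Ranks of variable 1: 5, 3, 6, 4, 1, 2
Ranks of variable 2: 2, 4, 6, 3, 1, 5
d = r₁ − r₂: 3, -1, 0, 1, 0, -3
d²: 9, 1, 0, 1, 0, 9; Σd² = 20
ρ = 1 − 6·20/(6·35) = 1 − 120/210 = 0.429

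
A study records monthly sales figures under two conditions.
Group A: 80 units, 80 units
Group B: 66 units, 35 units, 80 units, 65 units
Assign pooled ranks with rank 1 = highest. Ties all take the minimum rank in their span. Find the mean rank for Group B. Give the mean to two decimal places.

4.00

Sorted (descending): 80, 80, 80, 66, 65, 35
The 3 values of 80 occupy positions 1–3 → each gets rank 1.
Group B values → pooled ranks: 66→4, 35→6, 80→1, 65→5
Mean rank = (4 + 6 + 1 + 5) / 4 = 4.00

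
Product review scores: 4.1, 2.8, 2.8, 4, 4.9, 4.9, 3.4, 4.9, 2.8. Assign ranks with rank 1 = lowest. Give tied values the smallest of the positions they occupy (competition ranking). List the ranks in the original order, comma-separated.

6, 1, 1, 5, 7, 7, 4, 7, 1

Sorted (ascending): 2.8, 2.8, 2.8, 3.4, 4, 4.1, 4.9, 4.9, 4.9
The 3 values of 2.8 occupy positions 1–3 → each gets rank 1.
The 3 values of 4.9 occupy positions 7–9 → each gets rank 7.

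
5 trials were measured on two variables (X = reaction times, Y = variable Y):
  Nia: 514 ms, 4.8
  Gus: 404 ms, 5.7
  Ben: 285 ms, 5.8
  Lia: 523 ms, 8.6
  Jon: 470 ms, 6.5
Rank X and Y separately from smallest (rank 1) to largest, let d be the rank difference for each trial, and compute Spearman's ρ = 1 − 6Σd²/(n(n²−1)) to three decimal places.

0.300

Ranks of variable 1: 4, 2, 1, 5, 3
Ranks of variable 2: 1, 2, 3, 5, 4
d = r₁ − r₂: 3, 0, -2, 0, -1
d²: 9, 0, 4, 0, 1; Σd² = 14
ρ = 1 − 6·14/(5·24) = 1 − 84/120 = 0.300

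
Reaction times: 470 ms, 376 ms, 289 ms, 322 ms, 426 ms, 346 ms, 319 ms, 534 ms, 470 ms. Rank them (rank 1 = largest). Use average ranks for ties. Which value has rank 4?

Sorted (descending): 534, 470, 470, 426, 376, 346, 322, 319, 289
The 2 values of 470 occupy positions 2–3 → average rank (2+3)/2 = 2.5.
Rank 4 → value 426.

426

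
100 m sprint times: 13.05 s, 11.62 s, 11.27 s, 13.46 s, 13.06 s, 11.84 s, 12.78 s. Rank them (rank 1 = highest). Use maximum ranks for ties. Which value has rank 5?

Sorted (descending): 13.46, 13.06, 13.05, 12.78, 11.84, 11.62, 11.27
No ties — each value takes its position as its rank.
Rank 5 → value 11.84.

11.84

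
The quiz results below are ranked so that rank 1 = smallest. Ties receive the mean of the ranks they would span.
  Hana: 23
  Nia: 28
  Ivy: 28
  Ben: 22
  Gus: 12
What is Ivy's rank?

4.5

Sorted (ascending): 12, 22, 23, 28, 28
The 2 values of 28 occupy positions 4–5 → average rank (4+5)/2 = 4.5.
Ivy has value 28 → rank 4.5.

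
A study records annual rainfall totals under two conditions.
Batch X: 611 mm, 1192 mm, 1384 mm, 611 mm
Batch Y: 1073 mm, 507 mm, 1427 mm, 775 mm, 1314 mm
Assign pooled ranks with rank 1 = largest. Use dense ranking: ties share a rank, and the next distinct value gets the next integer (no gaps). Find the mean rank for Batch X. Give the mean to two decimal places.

5.00

Sorted (descending): 1427, 1384, 1314, 1192, 1073, 775, 611, 611, 507
The 2 values of 611 share dense rank 7.
Remaining distinct values take the next consecutive integers.
Batch X values → pooled ranks: 611→7, 1192→4, 1384→2, 611→7
Mean rank = (7 + 4 + 2 + 7) / 4 = 5.00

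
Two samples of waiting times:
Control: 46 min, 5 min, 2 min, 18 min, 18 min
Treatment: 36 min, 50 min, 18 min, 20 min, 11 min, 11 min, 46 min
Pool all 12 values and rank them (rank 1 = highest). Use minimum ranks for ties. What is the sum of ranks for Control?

Sorted (descending): 50, 46, 46, 36, 20, 18, 18, 18, 11, 11, 5, 2
The 2 values of 46 occupy positions 2–3 → each gets rank 2.
The 3 values of 18 occupy positions 6–8 → each gets rank 6.
The 2 values of 11 occupy positions 9–10 → each gets rank 9.
Control values → pooled ranks: 46→2, 5→11, 2→12, 18→6, 18→6
Rank sum = 2 + 11 + 12 + 6 + 6 = 37

37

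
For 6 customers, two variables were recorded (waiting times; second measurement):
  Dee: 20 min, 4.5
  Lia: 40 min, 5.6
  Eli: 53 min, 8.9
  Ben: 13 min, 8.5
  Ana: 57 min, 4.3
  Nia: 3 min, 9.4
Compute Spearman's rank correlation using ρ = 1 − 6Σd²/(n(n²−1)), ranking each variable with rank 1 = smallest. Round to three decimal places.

-0.600

Ranks of variable 1: 3, 4, 5, 2, 6, 1
Ranks of variable 2: 2, 3, 5, 4, 1, 6
d = r₁ − r₂: 1, 1, 0, -2, 5, -5
d²: 1, 1, 0, 4, 25, 25; Σd² = 56
ρ = 1 − 6·56/(6·35) = 1 − 336/210 = -0.600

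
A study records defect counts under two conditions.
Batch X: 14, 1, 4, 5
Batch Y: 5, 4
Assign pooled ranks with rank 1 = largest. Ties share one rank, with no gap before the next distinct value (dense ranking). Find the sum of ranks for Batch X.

Sorted (descending): 14, 5, 5, 4, 4, 1
The 2 values of 5 share dense rank 2.
The 2 values of 4 share dense rank 3.
Remaining distinct values take the next consecutive integers.
Batch X values → pooled ranks: 14→1, 1→4, 4→3, 5→2
Rank sum = 1 + 4 + 3 + 2 = 10

10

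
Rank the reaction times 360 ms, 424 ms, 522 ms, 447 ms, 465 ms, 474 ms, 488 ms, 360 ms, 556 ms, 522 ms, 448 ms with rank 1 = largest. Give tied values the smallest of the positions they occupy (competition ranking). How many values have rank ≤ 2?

Sorted (descending): 556, 522, 522, 488, 474, 465, 448, 447, 424, 360, 360
The 2 values of 522 occupy positions 2–3 → each gets rank 2.
The 2 values of 360 occupy positions 10–11 → each gets rank 10.
Ranks ≤ 2: {1, 2, 2} → 3 values.

3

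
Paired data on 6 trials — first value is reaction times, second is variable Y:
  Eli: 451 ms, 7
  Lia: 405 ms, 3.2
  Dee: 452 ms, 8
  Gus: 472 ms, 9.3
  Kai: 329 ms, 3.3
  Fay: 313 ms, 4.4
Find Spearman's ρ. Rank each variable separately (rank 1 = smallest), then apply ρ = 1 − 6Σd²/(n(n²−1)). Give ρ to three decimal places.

0.771

Ranks of variable 1: 4, 3, 5, 6, 2, 1
Ranks of variable 2: 4, 1, 5, 6, 2, 3
d = r₁ − r₂: 0, 2, 0, 0, 0, -2
d²: 0, 4, 0, 0, 0, 4; Σd² = 8
ρ = 1 − 6·8/(6·35) = 1 − 48/210 = 0.771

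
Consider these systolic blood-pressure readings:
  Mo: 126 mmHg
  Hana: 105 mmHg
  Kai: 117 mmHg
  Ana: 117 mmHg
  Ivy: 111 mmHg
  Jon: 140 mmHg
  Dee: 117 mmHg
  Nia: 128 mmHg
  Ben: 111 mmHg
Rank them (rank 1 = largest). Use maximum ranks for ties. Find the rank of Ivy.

Sorted (descending): 140, 128, 126, 117, 117, 117, 111, 111, 105
The 3 values of 117 occupy positions 4–6 → each gets rank 6.
The 2 values of 111 occupy positions 7–8 → each gets rank 8.
Ivy has value 111 mmHg → rank 8.

8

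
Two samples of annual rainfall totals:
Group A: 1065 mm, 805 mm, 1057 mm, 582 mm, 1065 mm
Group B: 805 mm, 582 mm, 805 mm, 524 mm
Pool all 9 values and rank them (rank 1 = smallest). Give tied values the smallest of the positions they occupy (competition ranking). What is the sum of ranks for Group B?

Sorted (ascending): 524, 582, 582, 805, 805, 805, 1057, 1065, 1065
The 2 values of 582 occupy positions 2–3 → each gets rank 2.
The 3 values of 805 occupy positions 4–6 → each gets rank 4.
The 2 values of 1065 occupy positions 8–9 → each gets rank 8.
Group B values → pooled ranks: 805→4, 582→2, 805→4, 524→1
Rank sum = 4 + 2 + 4 + 1 = 11

11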